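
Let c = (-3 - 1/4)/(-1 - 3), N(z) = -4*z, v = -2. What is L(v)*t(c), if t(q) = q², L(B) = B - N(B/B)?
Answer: 169/128 ≈ 1.3203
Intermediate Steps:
c = 13/16 (c = (-3 - 1*¼)/(-4) = (-3 - ¼)*(-¼) = -13/4*(-¼) = 13/16 ≈ 0.81250)
L(B) = 4 + B (L(B) = B - (-4)*B/B = B - (-4) = B - 1*(-4) = B + 4 = 4 + B)
L(v)*t(c) = (4 - 2)*(13/16)² = 2*(169/256) = 169/128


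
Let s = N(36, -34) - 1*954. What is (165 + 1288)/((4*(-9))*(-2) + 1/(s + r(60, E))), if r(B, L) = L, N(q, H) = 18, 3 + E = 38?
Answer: 1309153/64871 ≈ 20.181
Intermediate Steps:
E = 35 (E = -3 + 38 = 35)
s = -936 (s = 18 - 1*954 = 18 - 954 = -936)
(165 + 1288)/((4*(-9))*(-2) + 1/(s + r(60, E))) = (165 + 1288)/((4*(-9))*(-2) + 1/(-936 + 35)) = 1453/(-36*(-2) + 1/(-901)) = 1453/(72 - 1/901) = 1453/(64871/901) = 1453*(901/64871) = 1309153/64871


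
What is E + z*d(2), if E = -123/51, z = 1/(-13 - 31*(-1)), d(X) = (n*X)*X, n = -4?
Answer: -505/153 ≈ -3.3007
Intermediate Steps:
d(X) = -4*X**2 (d(X) = (-4*X)*X = -4*X**2)
z = 1/18 (z = 1/(-13 + 31) = 1/18 ≈ 0.055556)
E = -41/17 (E = -123*1/51 = -41/17 ≈ -2.4118)
E + z*d(2) = -41/17 + (-4*2**2)/18 = -41/17 + (-4*4)/18 = -41/17 + (1/18)*(-16) = -41/17 - 8/9 = -505/153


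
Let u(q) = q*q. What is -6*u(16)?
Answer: -1536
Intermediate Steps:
u(q) = q²
-6*u(16) = -6*16² = -6*256 = -1*1536 = -1536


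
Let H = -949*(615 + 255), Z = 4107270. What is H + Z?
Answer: 3281640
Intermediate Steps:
H = -825630 (H = -949*870 = -825630)
H + Z = -825630 + 4107270 = 3281640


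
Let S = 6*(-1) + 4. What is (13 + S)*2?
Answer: 22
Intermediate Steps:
S = -2 (S = -6 + 4 = -2)
(13 + S)*2 = (13 - 2)*2 = 11*2 = 22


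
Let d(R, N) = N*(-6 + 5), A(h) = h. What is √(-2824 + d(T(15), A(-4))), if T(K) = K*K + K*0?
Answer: 2*I*√705 ≈ 53.104*I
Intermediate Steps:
T(K) = K² (T(K) = K² + 0 = K²)
d(R, N) = -N (d(R, N) = N*(-1) = -N)
√(-2824 + d(T(15), A(-4))) = √(-2824 - 1*(-4)) = √(-2824 + 4) = √(-2820) = 2*I*√705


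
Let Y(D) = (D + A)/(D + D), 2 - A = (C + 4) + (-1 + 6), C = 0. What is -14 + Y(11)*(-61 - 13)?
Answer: -302/11 ≈ -27.455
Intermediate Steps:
A = -7 (A = 2 - ((0 + 4) + (-1 + 6)) = 2 - (4 + 5) = 2 - 1*9 = 2 - 9 = -7)
Y(D) = (-7 + D)/(2*D) (Y(D) = (D - 7)/(D + D) = (-7 + D)/((2*D)) = (-7 + D)*(1/(2*D)) = (-7 + D)/(2*D))
-14 + Y(11)*(-61 - 13) = -14 + ((½)*(-7 + 11)/11)*(-61 - 13) = -14 + ((½)*(1/11)*4)*(-74) = -14 + (2/11)*(-74) = -14 - 148/11 = -302/11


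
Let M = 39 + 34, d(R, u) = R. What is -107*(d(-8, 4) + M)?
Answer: -6955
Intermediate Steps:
M = 73
-107*(d(-8, 4) + M) = -107*(-8 + 73) = -107*65 = -6955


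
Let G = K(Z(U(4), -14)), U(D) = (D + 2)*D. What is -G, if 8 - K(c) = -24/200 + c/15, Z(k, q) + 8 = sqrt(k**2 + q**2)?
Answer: -649/75 + 2*sqrt(193)/15 ≈ -6.8010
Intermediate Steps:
U(D) = D*(2 + D) (U(D) = (2 + D)*D = D*(2 + D))
Z(k, q) = -8 + sqrt(k**2 + q**2)
K(c) = 203/25 - c/15 (K(c) = 8 - (-24/200 + c/15) = 8 - (-24*1/200 + c*(1/15)) = 8 - (-3/25 + c/15) = 8 + (3/25 - c/15) = 203/25 - c/15)
G = 649/75 - 2*sqrt(193)/15 (G = 203/25 - (-8 + sqrt((4*(2 + 4))**2 + (-14)**2))/15 = 203/25 - (-8 + sqrt((4*6)**2 + 196))/15 = 203/25 - (-8 + sqrt(24**2 + 196))/15 = 203/25 - (-8 + sqrt(576 + 196))/15 = 203/25 - (-8 + sqrt(772))/15 = 203/25 - (-8 + 2*sqrt(193))/15 = 203/25 + (8/15 - 2*sqrt(193)/15) = 649/75 - 2*sqrt(193)/15 ≈ 6.8010)
-G = -(649/75 - 2*sqrt(193)/15) = -649/75 + 2*sqrt(193)/15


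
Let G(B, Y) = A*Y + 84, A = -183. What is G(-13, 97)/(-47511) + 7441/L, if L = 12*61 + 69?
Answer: 40853402/4228479 ≈ 9.6615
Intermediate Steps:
G(B, Y) = 84 - 183*Y (G(B, Y) = -183*Y + 84 = 84 - 183*Y)
L = 801 (L = 732 + 69 = 801)
G(-13, 97)/(-47511) + 7441/L = (84 - 183*97)/(-47511) + 7441/801 = (84 - 17751)*(-1/47511) + 7441*(1/801) = -17667*(-1/47511) + 7441/801 = 1963/5279 + 7441/801 = 40853402/4228479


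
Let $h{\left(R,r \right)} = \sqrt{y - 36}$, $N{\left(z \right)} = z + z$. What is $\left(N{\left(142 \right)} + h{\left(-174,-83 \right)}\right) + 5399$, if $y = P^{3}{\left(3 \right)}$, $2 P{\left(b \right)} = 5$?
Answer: $5683 + \frac{i \sqrt{326}}{4} \approx 5683.0 + 4.5139 i$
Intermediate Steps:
$P{\left(b \right)} = \frac{5}{2}$ ($P{\left(b \right)} = \frac{1}{2} \cdot 5 = \frac{5}{2}$)
$y = \frac{125}{8}$ ($y = \left(\frac{5}{2}\right)^{3} = \frac{125}{8} \approx 15.625$)
$N{\left(z \right)} = 2 z$
$h{\left(R,r \right)} = \frac{i \sqrt{326}}{4}$ ($h{\left(R,r \right)} = \sqrt{\frac{125}{8} - 36} = \sqrt{- \frac{163}{8}} = \frac{i \sqrt{326}}{4}$)
$\left(N{\left(142 \right)} + h{\left(-174,-83 \right)}\right) + 5399 = \left(2 \cdot 142 + \frac{i \sqrt{326}}{4}\right) + 5399 = \left(284 + \frac{i \sqrt{326}}{4}\right) + 5399 = 5683 + \frac{i \sqrt{326}}{4}$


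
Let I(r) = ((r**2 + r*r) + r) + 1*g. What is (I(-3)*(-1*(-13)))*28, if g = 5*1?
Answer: 7280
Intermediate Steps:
g = 5
I(r) = 5 + r + 2*r**2 (I(r) = ((r**2 + r*r) + r) + 1*5 = ((r**2 + r**2) + r) + 5 = (2*r**2 + r) + 5 = (r + 2*r**2) + 5 = 5 + r + 2*r**2)
(I(-3)*(-1*(-13)))*28 = ((5 - 3 + 2*(-3)**2)*(-1*(-13)))*28 = ((5 - 3 + 2*9)*13)*28 = ((5 - 3 + 18)*13)*28 = (20*13)*28 = 260*28 = 7280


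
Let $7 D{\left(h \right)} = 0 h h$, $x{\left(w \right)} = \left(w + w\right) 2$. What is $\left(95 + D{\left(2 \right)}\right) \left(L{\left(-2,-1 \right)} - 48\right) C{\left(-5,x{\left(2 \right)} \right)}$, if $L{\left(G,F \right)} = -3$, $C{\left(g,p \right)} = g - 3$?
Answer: $38760$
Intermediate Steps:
$x{\left(w \right)} = 4 w$ ($x{\left(w \right)} = 2 w 2 = 4 w$)
$D{\left(h \right)} = 0$ ($D{\left(h \right)} = \frac{0 h h}{7} = \frac{0 h^{2}}{7} = \frac{1}{7} \cdot 0 = 0$)
$C{\left(g,p \right)} = -3 + g$
$\left(95 + D{\left(2 \right)}\right) \left(L{\left(-2,-1 \right)} - 48\right) C{\left(-5,x{\left(2 \right)} \right)} = \left(95 + 0\right) \left(-3 - 48\right) \left(-3 - 5\right) = 95 \left(-51\right) \left(-8\right) = \left(-4845\right) \left(-8\right) = 38760$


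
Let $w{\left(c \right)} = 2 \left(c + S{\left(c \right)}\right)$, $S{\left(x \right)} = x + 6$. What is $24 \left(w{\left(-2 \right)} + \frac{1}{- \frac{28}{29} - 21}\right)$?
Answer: $\frac{60456}{637} \approx 94.907$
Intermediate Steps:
$S{\left(x \right)} = 6 + x$
$w{\left(c \right)} = 12 + 4 c$ ($w{\left(c \right)} = 2 \left(c + \left(6 + c\right)\right) = 2 \left(6 + 2 c\right) = 12 + 4 c$)
$24 \left(w{\left(-2 \right)} + \frac{1}{- \frac{28}{29} - 21}\right) = 24 \left(\left(12 + 4 \left(-2\right)\right) + \frac{1}{- \frac{28}{29} - 21}\right) = 24 \left(\left(12 - 8\right) + \frac{1}{\left(-28\right) \frac{1}{29} - 21}\right) = 24 \left(4 + \frac{1}{- \frac{28}{29} - 21}\right) = 24 \left(4 + \frac{1}{- \frac{637}{29}}\right) = 24 \left(4 - \frac{29}{637}\right) = 24 \cdot \frac{2519}{637} = \frac{60456}{637}$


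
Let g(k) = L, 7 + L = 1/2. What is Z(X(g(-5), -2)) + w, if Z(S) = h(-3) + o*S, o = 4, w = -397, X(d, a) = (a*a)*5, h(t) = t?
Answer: -320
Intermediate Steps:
L = -13/2 (L = -7 + 1/2 = -7 + ½ = -13/2 ≈ -6.5000)
g(k) = -13/2
X(d, a) = 5*a² (X(d, a) = a²*5 = 5*a²)
Z(S) = -3 + 4*S
Z(X(g(-5), -2)) + w = (-3 + 4*(5*(-2)²)) - 397 = (-3 + 4*(5*4)) - 397 = (-3 + 4*20) - 397 = (-3 + 80) - 397 = 77 - 397 = -320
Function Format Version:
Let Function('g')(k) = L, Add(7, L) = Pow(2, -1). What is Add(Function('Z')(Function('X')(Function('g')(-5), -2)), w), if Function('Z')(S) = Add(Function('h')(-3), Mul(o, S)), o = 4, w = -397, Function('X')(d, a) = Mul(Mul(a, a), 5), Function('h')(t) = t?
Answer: -320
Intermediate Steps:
L = Rational(-13, 2) (L = Add(-7, Pow(2, -1)) = Add(-7, Rational(1, 2)) = Rational(-13, 2) ≈ -6.5000)
Function('g')(k) = Rational(-13, 2)
Function('X')(d, a) = Mul(5, Pow(a, 2)) (Function('X')(d, a) = Mul(Pow(a, 2), 5) = Mul(5, Pow(a, 2)))
Function('Z')(S) = Add(-3, Mul(4, S))
Add(Function('Z')(Function('X')(Function('g')(-5), -2)), w) = Add(Add(-3, Mul(4, Mul(5, Pow(-2, 2)))), -397) = Add(Add(-3, Mul(4, Mul(5, 4))), -397) = Add(Add(-3, Mul(4, 20)), -397) = Add(Add(-3, 80), -397) = Add(77, -397) = -320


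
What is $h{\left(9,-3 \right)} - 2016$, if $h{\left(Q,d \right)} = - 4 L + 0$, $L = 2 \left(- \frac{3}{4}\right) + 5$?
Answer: $-2030$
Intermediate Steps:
$L = \frac{7}{2}$ ($L = 2 \left(\left(-3\right) \frac{1}{4}\right) + 5 = 2 \left(- \frac{3}{4}\right) + 5 = - \frac{3}{2} + 5 = \frac{7}{2} \approx 3.5$)
$h{\left(Q,d \right)} = -14$ ($h{\left(Q,d \right)} = \left(-4\right) \frac{7}{2} + 0 = -14 + 0 = -14$)
$h{\left(9,-3 \right)} - 2016 = -14 - 2016 = -2030$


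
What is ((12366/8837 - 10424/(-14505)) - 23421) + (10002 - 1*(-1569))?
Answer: -1518669631532/128180685 ≈ -11848.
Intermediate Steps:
((12366/8837 - 10424/(-14505)) - 23421) + (10002 - 1*(-1569)) = ((12366*(1/8837) - 10424*(-1/14505)) - 23421) + (10002 + 1569) = ((12366/8837 + 10424/14505) - 23421) + 11571 = (271485718/128180685 - 23421) + 11571 = -3001848337667/128180685 + 11571 = -1518669631532/128180685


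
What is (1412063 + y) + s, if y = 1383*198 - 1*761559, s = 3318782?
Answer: 4243120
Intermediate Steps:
y = -487725 (y = 273834 - 761559 = -487725)
(1412063 + y) + s = (1412063 - 487725) + 3318782 = 924338 + 3318782 = 4243120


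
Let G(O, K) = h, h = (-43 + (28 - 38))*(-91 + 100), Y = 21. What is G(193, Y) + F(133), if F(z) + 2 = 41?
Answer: -438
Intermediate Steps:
F(z) = 39 (F(z) = -2 + 41 = 39)
h = -477 (h = (-43 - 10)*9 = -53*9 = -477)
G(O, K) = -477
G(193, Y) + F(133) = -477 + 39 = -438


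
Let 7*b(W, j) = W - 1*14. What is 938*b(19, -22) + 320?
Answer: 990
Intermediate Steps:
b(W, j) = -2 + W/7 (b(W, j) = (W - 1*14)/7 = (W - 14)/7 = (-14 + W)/7 = -2 + W/7)
938*b(19, -22) + 320 = 938*(-2 + (⅐)*19) + 320 = 938*(-2 + 19/7) + 320 = 938*(5/7) + 320 = 670 + 320 = 990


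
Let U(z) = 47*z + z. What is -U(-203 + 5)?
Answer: 9504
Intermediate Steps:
U(z) = 48*z
-U(-203 + 5) = -48*(-203 + 5) = -48*(-198) = -1*(-9504) = 9504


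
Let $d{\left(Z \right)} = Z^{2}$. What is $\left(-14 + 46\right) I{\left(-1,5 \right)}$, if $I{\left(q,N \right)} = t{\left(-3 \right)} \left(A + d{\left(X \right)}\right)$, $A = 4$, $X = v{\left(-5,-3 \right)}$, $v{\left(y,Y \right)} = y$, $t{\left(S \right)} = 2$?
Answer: $1856$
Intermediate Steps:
$X = -5$
$I{\left(q,N \right)} = 58$ ($I{\left(q,N \right)} = 2 \left(4 + \left(-5\right)^{2}\right) = 2 \left(4 + 25\right) = 2 \cdot 29 = 58$)
$\left(-14 + 46\right) I{\left(-1,5 \right)} = \left(-14 + 46\right) 58 = 32 \cdot 58 = 1856$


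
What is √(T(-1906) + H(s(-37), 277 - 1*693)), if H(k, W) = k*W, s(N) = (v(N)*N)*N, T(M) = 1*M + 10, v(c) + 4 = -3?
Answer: 2*√996158 ≈ 1996.2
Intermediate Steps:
v(c) = -7 (v(c) = -4 - 3 = -7)
T(M) = 10 + M (T(M) = M + 10 = 10 + M)
s(N) = -7*N² (s(N) = (-7*N)*N = -7*N²)
H(k, W) = W*k
√(T(-1906) + H(s(-37), 277 - 1*693)) = √((10 - 1906) + (277 - 1*693)*(-7*(-37)²)) = √(-1896 + (277 - 693)*(-7*1369)) = √(-1896 - 416*(-9583)) = √(-1896 + 3986528) = √3984632 = 2*√996158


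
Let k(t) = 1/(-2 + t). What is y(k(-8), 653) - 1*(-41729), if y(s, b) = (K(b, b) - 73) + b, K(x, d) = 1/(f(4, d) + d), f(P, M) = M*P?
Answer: 138138886/3265 ≈ 42309.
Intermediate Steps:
K(x, d) = 1/(5*d) (K(x, d) = 1/(d*4 + d) = 1/(4*d + d) = 1/(5*d))
y(s, b) = -73 + b + 1/(5*b) (y(s, b) = (1/(5*b) - 73) + b = (-73 + 1/(5*b)) + b = -73 + b + 1/(5*b))
y(k(-8), 653) - 1*(-41729) = (-73 + 653 + (⅕)/653) - 1*(-41729) = (-73 + 653 + (⅕)*(1/653)) + 41729 = (-73 + 653 + 1/3265) + 41729 = 1893701/3265 + 41729 = 138138886/3265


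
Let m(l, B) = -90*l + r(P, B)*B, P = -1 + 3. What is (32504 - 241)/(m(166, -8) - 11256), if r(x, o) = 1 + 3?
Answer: -32263/26228 ≈ -1.2301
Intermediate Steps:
P = 2
r(x, o) = 4
m(l, B) = -90*l + 4*B
(32504 - 241)/(m(166, -8) - 11256) = (32504 - 241)/((-90*166 + 4*(-8)) - 11256) = 32263/((-14940 - 32) - 11256) = 32263/(-14972 - 11256) = 32263/(-26228) = 32263*(-1/26228) = -32263/26228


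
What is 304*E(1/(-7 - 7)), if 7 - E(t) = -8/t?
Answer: -31920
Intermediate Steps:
E(t) = 7 + 8/t (E(t) = 7 - (-8)/t = 7 + 8/t)
304*E(1/(-7 - 7)) = 304*(7 + 8/(1/(-7 - 7))) = 304*(7 + 8/(1/(-14))) = 304*(7 + 8/(-1/14)) = 304*(7 + 8*(-14)) = 304*(7 - 112) = 304*(-105) = -31920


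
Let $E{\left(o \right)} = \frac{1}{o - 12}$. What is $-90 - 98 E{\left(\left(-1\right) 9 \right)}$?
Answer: $- \frac{256}{3} \approx -85.333$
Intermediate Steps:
$E{\left(o \right)} = \frac{1}{-12 + o}$
$-90 - 98 E{\left(\left(-1\right) 9 \right)} = -90 - \frac{98}{-12 - 9} = -90 - \frac{98}{-21} = -90 - - \frac{14}{3} = -90 + \frac{14}{3} = - \frac{256}{3}$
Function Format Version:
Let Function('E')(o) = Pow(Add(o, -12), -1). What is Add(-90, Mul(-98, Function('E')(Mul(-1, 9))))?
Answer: Rational(-256, 3) ≈ -85.333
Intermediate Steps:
Function('E')(o) = Pow(Add(-12, o), -1)
Add(-90, Mul(-98, Function('E')(Mul(-1, 9)))) = Add(-90, Mul(-98, Pow(Add(-12, Mul(-1, 9)), -1))) = Add(-90, Mul(-98, Pow(Add(-12, -9), -1))) = Add(-90, Mul(-98, Pow(-21, -1))) = Add(-90, Mul(-98, Rational(-1, 21))) = Add(-90, Rational(14, 3)) = Rational(-256, 3)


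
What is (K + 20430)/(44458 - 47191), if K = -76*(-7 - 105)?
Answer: -28942/2733 ≈ -10.590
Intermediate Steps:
K = 8512 (K = -76*(-112) = 8512)
(K + 20430)/(44458 - 47191) = (8512 + 20430)/(44458 - 47191) = 28942/(-2733) = 28942*(-1/2733) = -28942/2733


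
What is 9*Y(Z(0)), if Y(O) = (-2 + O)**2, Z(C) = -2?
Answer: 144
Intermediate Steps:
9*Y(Z(0)) = 9*(-2 - 2)**2 = 9*(-4)**2 = 9*16 = 144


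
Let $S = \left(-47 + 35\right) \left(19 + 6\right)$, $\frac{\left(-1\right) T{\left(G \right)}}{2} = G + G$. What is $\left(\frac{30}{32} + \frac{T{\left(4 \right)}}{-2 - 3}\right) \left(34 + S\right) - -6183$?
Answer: $\frac{203297}{40} \approx 5082.4$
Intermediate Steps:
$T{\left(G \right)} = - 4 G$ ($T{\left(G \right)} = - 2 \left(G + G\right) = - 2 \cdot 2 G = - 4 G$)
$S = -300$ ($S = \left(-12\right) 25 = -300$)
$\left(\frac{30}{32} + \frac{T{\left(4 \right)}}{-2 - 3}\right) \left(34 + S\right) - -6183 = \left(\frac{30}{32} + \frac{\left(-4\right) 4}{-2 - 3}\right) \left(34 - 300\right) - -6183 = \left(30 \cdot \frac{1}{32} - \frac{16}{-5}\right) \left(-266\right) + 6183 = \left(\frac{15}{16} - - \frac{16}{5}\right) \left(-266\right) + 6183 = \left(\frac{15}{16} + \frac{16}{5}\right) \left(-266\right) + 6183 = \frac{331}{80} \left(-266\right) + 6183 = - \frac{44023}{40} + 6183 = \frac{203297}{40}$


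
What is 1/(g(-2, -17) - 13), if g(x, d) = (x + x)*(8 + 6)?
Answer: -1/69 ≈ -0.014493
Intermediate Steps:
g(x, d) = 28*x (g(x, d) = (2*x)*14 = 28*x)
1/(g(-2, -17) - 13) = 1/(28*(-2) - 13) = 1/(-56 - 13) = 1/(-69) = -1/69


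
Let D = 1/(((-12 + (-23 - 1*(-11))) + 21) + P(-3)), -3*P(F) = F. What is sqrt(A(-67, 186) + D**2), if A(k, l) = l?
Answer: sqrt(745)/2 ≈ 13.647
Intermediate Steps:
P(F) = -F/3
D = -1/2 (D = 1/(((-12 + (-23 - 1*(-11))) + 21) - 1/3*(-3)) = 1/(((-12 + (-23 + 11)) + 21) + 1) = 1/(((-12 - 12) + 21) + 1) = 1/((-24 + 21) + 1) = 1/(-3 + 1) = 1/(-2) = -1/2 ≈ -0.50000)
sqrt(A(-67, 186) + D**2) = sqrt(186 + (-1/2)**2) = sqrt(186 + 1/4) = sqrt(745/4) = sqrt(745)/2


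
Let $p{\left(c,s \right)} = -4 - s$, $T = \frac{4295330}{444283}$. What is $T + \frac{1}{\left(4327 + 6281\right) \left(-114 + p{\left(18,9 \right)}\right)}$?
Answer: $\frac{5786736856997}{598545166128} \approx 9.668$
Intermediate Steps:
$T = \frac{4295330}{444283}$ ($T = 4295330 \cdot \frac{1}{444283} = \frac{4295330}{444283} \approx 9.668$)
$T + \frac{1}{\left(4327 + 6281\right) \left(-114 + p{\left(18,9 \right)}\right)} = \frac{4295330}{444283} + \frac{1}{\left(4327 + 6281\right) \left(-114 - 13\right)} = \frac{4295330}{444283} + \frac{1}{10608 \left(-114 - 13\right)} = \frac{4295330}{444283} + \frac{1}{10608 \left(-127\right)} = \frac{4295330}{444283} + \frac{1}{10608} \left(- \frac{1}{127}\right) = \frac{4295330}{444283} - \frac{1}{1347216} = \frac{5786736856997}{598545166128}$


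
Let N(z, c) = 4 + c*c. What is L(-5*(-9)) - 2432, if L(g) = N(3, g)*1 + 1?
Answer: -402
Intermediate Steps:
N(z, c) = 4 + c²
L(g) = 5 + g² (L(g) = (4 + g²)*1 + 1 = (4 + g²) + 1 = 5 + g²)
L(-5*(-9)) - 2432 = (5 + (-5*(-9))²) - 2432 = (5 + 45²) - 2432 = (5 + 2025) - 2432 = 2030 - 2432 = -402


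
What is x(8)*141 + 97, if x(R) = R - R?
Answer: 97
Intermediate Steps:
x(R) = 0
x(8)*141 + 97 = 0*141 + 97 = 0 + 97 = 97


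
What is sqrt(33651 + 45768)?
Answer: sqrt(79419) ≈ 281.81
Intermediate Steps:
sqrt(33651 + 45768) = sqrt(79419)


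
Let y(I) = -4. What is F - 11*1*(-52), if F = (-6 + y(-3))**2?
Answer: 672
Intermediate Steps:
F = 100 (F = (-6 - 4)**2 = (-10)**2 = 100)
F - 11*1*(-52) = 100 - 11*1*(-52) = 100 - 11*(-52) = 100 + 572 = 672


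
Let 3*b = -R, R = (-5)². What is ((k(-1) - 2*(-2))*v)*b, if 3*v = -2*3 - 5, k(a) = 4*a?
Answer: 0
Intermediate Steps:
R = 25
v = -11/3 (v = (-2*3 - 5)/3 = (-6 - 5)/3 = (⅓)*(-11) = -11/3 ≈ -3.6667)
b = -25/3 (b = (-1*25)/3 = (⅓)*(-25) = -25/3 ≈ -8.3333)
((k(-1) - 2*(-2))*v)*b = ((4*(-1) - 2*(-2))*(-11/3))*(-25/3) = ((-4 + 4)*(-11/3))*(-25/3) = (0*(-11/3))*(-25/3) = 0*(-25/3) = 0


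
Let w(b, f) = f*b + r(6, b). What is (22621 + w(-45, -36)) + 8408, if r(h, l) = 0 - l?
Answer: 32694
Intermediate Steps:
r(h, l) = -l
w(b, f) = -b + b*f (w(b, f) = f*b - b = b*f - b = -b + b*f)
(22621 + w(-45, -36)) + 8408 = (22621 - 45*(-1 - 36)) + 8408 = (22621 - 45*(-37)) + 8408 = (22621 + 1665) + 8408 = 24286 + 8408 = 32694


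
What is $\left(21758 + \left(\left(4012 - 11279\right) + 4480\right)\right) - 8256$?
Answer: $10715$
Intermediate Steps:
$\left(21758 + \left(\left(4012 - 11279\right) + 4480\right)\right) - 8256 = \left(21758 + \left(-7267 + 4480\right)\right) - 8256 = \left(21758 - 2787\right) - 8256 = 18971 - 8256 = 10715$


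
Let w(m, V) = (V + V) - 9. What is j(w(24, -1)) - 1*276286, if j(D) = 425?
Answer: -275861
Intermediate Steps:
w(m, V) = -9 + 2*V (w(m, V) = 2*V - 9 = -9 + 2*V)
j(w(24, -1)) - 1*276286 = 425 - 1*276286 = 425 - 276286 = -275861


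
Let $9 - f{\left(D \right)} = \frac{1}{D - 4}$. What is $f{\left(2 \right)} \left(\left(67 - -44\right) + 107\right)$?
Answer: $2071$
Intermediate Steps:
$f{\left(D \right)} = 9 - \frac{1}{-4 + D}$ ($f{\left(D \right)} = 9 - \frac{1}{D - 4} = 9 - \frac{1}{-4 + D}$)
$f{\left(2 \right)} \left(\left(67 - -44\right) + 107\right) = \frac{-37 + 9 \cdot 2}{-4 + 2} \left(\left(67 - -44\right) + 107\right) = \frac{-37 + 18}{-2} \left(\left(67 + 44\right) + 107\right) = \left(- \frac{1}{2}\right) \left(-19\right) \left(111 + 107\right) = \frac{19}{2} \cdot 218 = 2071$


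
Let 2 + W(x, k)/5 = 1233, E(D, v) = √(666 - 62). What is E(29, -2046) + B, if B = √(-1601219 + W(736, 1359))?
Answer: 2*√151 + 2*I*√398766 ≈ 24.576 + 1263.0*I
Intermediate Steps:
E(D, v) = 2*√151 (E(D, v) = √604 = 2*√151)
W(x, k) = 6155 (W(x, k) = -10 + 5*1233 = -10 + 6165 = 6155)
B = 2*I*√398766 (B = √(-1601219 + 6155) = √(-1595064) = 2*I*√398766 ≈ 1263.0*I)
E(29, -2046) + B = 2*√151 + 2*I*√398766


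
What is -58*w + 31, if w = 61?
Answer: -3507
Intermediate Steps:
-58*w + 31 = -58*61 + 31 = -3538 + 31 = -3507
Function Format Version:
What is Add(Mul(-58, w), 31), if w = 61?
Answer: -3507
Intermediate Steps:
Add(Mul(-58, w), 31) = Add(Mul(-58, 61), 31) = Add(-3538, 31) = -3507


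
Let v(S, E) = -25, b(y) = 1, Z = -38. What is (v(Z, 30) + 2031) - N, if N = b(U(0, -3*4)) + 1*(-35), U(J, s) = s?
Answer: 2040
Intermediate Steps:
N = -34 (N = 1 + 1*(-35) = 1 - 35 = -34)
(v(Z, 30) + 2031) - N = (-25 + 2031) - 1*(-34) = 2006 + 34 = 2040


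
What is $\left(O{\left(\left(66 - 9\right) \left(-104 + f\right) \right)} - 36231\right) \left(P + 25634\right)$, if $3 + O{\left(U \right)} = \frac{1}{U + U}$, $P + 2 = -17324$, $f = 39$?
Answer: $- \frac{1115323830914}{3705} \approx -3.0103 \cdot 10^{8}$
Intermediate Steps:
$P = -17326$ ($P = -2 - 17324 = -17326$)
$O{\left(U \right)} = -3 + \frac{1}{2 U}$ ($O{\left(U \right)} = -3 + \frac{1}{U + U} = -3 + \frac{1}{2 U}$)
$\left(O{\left(\left(66 - 9\right) \left(-104 + f\right) \right)} - 36231\right) \left(P + 25634\right) = \left(\left(-3 + \frac{1}{2 \left(66 - 9\right) \left(-104 + 39\right)}\right) - 36231\right) \left(-17326 + 25634\right) = \left(\left(-3 + \frac{1}{2 \cdot 57 \left(-65\right)}\right) - 36231\right) 8308 = \left(\left(-3 + \frac{1}{2 \left(-3705\right)}\right) - 36231\right) 8308 = \left(\left(-3 + \frac{1}{2} \left(- \frac{1}{3705}\right)\right) - 36231\right) 8308 = \left(\left(-3 - \frac{1}{7410}\right) - 36231\right) 8308 = \left(- \frac{22231}{7410} - 36231\right) 8308 = \left(- \frac{268493941}{7410}\right) 8308 = - \frac{1115323830914}{3705}$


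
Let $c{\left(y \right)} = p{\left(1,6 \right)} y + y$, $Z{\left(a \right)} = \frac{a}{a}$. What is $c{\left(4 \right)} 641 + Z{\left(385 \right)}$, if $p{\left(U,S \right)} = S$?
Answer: $17949$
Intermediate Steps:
$Z{\left(a \right)} = 1$
$c{\left(y \right)} = 7 y$ ($c{\left(y \right)} = 6 y + y = 7 y$)
$c{\left(4 \right)} 641 + Z{\left(385 \right)} = 7 \cdot 4 \cdot 641 + 1 = 28 \cdot 641 + 1 = 17948 + 1 = 17949$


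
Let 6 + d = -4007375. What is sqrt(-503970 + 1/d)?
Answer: I*sqrt(8093305876426776551)/4007381 ≈ 709.91*I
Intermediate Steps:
d = -4007381 (d = -6 - 4007375 = -4007381)
sqrt(-503970 + 1/d) = sqrt(-503970 + 1/(-4007381)) = sqrt(-503970 - 1/4007381) = sqrt(-2019599802571/4007381) = I*sqrt(8093305876426776551)/4007381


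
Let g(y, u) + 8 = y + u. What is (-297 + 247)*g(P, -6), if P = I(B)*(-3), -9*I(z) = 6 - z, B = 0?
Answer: 600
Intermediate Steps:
I(z) = -2/3 + z/9 (I(z) = -(6 - z)/9 = -2/3 + z/9)
P = 2 (P = (-2/3 + (1/9)*0)*(-3) = (-2/3 + 0)*(-3) = -2/3*(-3) = 2)
g(y, u) = -8 + u + y (g(y, u) = -8 + (y + u) = -8 + (u + y) = -8 + u + y)
(-297 + 247)*g(P, -6) = (-297 + 247)*(-8 - 6 + 2) = -50*(-12) = 600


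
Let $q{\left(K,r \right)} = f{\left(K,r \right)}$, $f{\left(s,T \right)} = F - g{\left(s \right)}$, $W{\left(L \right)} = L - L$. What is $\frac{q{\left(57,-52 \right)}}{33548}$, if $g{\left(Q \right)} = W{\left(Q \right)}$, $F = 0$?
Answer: $0$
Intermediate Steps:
$W{\left(L \right)} = 0$
$g{\left(Q \right)} = 0$
$f{\left(s,T \right)} = 0$ ($f{\left(s,T \right)} = 0 - 0 = 0 + 0 = 0$)
$q{\left(K,r \right)} = 0$
$\frac{q{\left(57,-52 \right)}}{33548} = \frac{0}{33548} = 0 \cdot \frac{1}{33548} = 0$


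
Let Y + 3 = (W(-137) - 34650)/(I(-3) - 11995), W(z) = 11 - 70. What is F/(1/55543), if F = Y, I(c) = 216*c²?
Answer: 253053908/10051 ≈ 25177.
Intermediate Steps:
W(z) = -59
Y = 4556/10051 (Y = -3 + (-59 - 34650)/(216*(-3)² - 11995) = -3 - 34709/(216*9 - 11995) = -3 - 34709/(1944 - 11995) = -3 - 34709/(-10051) = -3 - 34709*(-1/10051) = -3 + 34709/10051 = 4556/10051 ≈ 0.45329)
F = 4556/10051 ≈ 0.45329
F/(1/55543) = 4556/(10051*(1/55543)) = (4556/10051)*55543 = 253053908/10051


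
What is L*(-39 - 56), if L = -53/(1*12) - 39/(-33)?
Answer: 40565/132 ≈ 307.31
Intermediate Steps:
L = -427/132 (L = -53/12 - 39*(-1/33) = -53*1/12 + 13/11 = -53/12 + 13/11 = -427/132 ≈ -3.2348)
L*(-39 - 56) = -427*(-39 - 56)/132 = -427/132*(-95) = 40565/132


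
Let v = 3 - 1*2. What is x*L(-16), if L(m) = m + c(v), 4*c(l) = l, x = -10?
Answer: 315/2 ≈ 157.50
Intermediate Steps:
v = 1 (v = 3 - 2 = 1)
c(l) = l/4
L(m) = 1/4 + m (L(m) = m + (1/4)*1 = m + 1/4 = 1/4 + m)
x*L(-16) = -10*(1/4 - 16) = -10*(-63/4) = 315/2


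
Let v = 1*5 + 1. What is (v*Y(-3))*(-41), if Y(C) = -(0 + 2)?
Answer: 492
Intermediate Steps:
Y(C) = -2 (Y(C) = -1*2 = -2)
v = 6 (v = 5 + 1 = 6)
(v*Y(-3))*(-41) = (6*(-2))*(-41) = -12*(-41) = 492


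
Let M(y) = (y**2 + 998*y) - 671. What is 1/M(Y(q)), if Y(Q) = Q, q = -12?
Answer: -1/12503 ≈ -7.9981e-5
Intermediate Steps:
M(y) = -671 + y**2 + 998*y
1/M(Y(q)) = 1/(-671 + (-12)**2 + 998*(-12)) = 1/(-671 + 144 - 11976) = 1/(-12503) = -1/12503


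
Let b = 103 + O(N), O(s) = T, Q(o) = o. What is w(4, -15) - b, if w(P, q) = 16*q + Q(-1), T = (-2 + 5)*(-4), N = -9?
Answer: -332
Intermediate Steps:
T = -12 (T = 3*(-4) = -12)
O(s) = -12
w(P, q) = -1 + 16*q (w(P, q) = 16*q - 1 = -1 + 16*q)
b = 91 (b = 103 - 12 = 91)
w(4, -15) - b = (-1 + 16*(-15)) - 1*91 = (-1 - 240) - 91 = -241 - 91 = -332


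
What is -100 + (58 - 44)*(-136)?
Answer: -2004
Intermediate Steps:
-100 + (58 - 44)*(-136) = -100 + 14*(-136) = -100 - 1904 = -2004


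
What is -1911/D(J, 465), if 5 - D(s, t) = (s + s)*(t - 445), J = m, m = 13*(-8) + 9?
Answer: -1911/3805 ≈ -0.50223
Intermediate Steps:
m = -95 (m = -104 + 9 = -95)
J = -95
D(s, t) = 5 - 2*s*(-445 + t) (D(s, t) = 5 - (s + s)*(t - 445) = 5 - 2*s*(-445 + t))
-1911/D(J, 465) = -1911/(5 + 890*(-95) - 2*(-95)*465) = -1911/(5 - 84550 + 88350) = -1911/3805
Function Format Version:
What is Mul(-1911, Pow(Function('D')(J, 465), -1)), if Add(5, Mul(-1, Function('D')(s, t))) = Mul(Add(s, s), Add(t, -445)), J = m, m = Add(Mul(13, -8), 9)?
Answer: Rational(-1911, 3805) ≈ -0.50223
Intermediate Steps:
m = -95 (m = Add(-104, 9) = -95)
J = -95
Function('D')(s, t) = Add(5, Mul(-2, s, Add(-445, t))) (Function('D')(s, t) = Add(5, Mul(-1, Mul(Add(s, s), Add(t, -445)))) = Add(5, Mul(-1, Mul(Mul(2, s), Add(-445, t)))) = Add(5, Mul(-1, Mul(2, s, Add(-445, t)))) = Add(5, Mul(-2, s, Add(-445, t))))
Mul(-1911, Pow(Function('D')(J, 465), -1)) = Mul(-1911, Pow(Add(5, Mul(890, -95), Mul(-2, -95, 465)), -1)) = Mul(-1911, Pow(Add(5, -84550, 88350), -1)) = Mul(-1911, Pow(3805, -1)) = Mul(-1911, Rational(1, 3805)) = Rational(-1911, 3805)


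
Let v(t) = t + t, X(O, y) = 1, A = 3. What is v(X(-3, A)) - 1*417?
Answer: -415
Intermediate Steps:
v(t) = 2*t
v(X(-3, A)) - 1*417 = 2*1 - 1*417 = 2 - 417 = -415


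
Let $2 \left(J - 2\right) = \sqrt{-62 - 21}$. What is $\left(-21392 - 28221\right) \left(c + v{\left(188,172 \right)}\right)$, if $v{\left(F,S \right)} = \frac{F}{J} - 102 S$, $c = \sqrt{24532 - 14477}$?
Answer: $\frac{86096018776}{99} - 49613 \sqrt{10055} + \frac{18654488 i \sqrt{83}}{99} \approx 8.6468 \cdot 10^{8} + 1.7167 \cdot 10^{6} i$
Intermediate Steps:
$J = 2 + \frac{i \sqrt{83}}{2}$ ($J = 2 + \frac{\sqrt{-62 - 21}}{2} = 2 + \frac{\sqrt{-83}}{2} = 2 + \frac{i \sqrt{83}}{2} \approx 2.0 + 4.5552 i$)
$c = \sqrt{10055} \approx 100.27$
$v{\left(F,S \right)} = - 102 S + \frac{F}{2 + \frac{i \sqrt{83}}{2}}$ ($v{\left(F,S \right)} = \frac{F}{2 + \frac{i \sqrt{83}}{2}} - 102 S = - 102 S + \frac{F}{2 + \frac{i \sqrt{83}}{2}}$)
$\left(-21392 - 28221\right) \left(c + v{\left(188,172 \right)}\right) = \left(-21392 - 28221\right) \left(\sqrt{10055} - \left(\frac{1735352}{99} + \frac{2}{99} i 188 \sqrt{83}\right)\right) = - 49613 \left(\sqrt{10055} - \left(\frac{1735352}{99} + \frac{376 i \sqrt{83}}{99}\right)\right) = - 49613 \left(- \frac{1735352}{99} + \sqrt{10055} - \frac{376 i \sqrt{83}}{99}\right) = \frac{86096018776}{99} - 49613 \sqrt{10055} + \frac{18654488 i \sqrt{83}}{99}$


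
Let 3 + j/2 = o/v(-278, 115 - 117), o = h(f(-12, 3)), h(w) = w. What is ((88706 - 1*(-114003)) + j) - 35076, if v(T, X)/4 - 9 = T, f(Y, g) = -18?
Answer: 45091672/269 ≈ 1.6763e+5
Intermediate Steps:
o = -18
v(T, X) = 36 + 4*T
j = -1605/269 (j = -6 + 2*(-18/(36 + 4*(-278))) = -6 + 2*(-18/(36 - 1112)) = -6 + 2*(-18/(-1076)) = -6 + 2*(-18*(-1/1076)) = -6 + 2*(9/538) = -6 + 9/269 = -1605/269 ≈ -5.9665)
((88706 - 1*(-114003)) + j) - 35076 = ((88706 - 1*(-114003)) - 1605/269) - 35076 = ((88706 + 114003) - 1605/269) - 35076 = (202709 - 1605/269) - 35076 = 54527116/269 - 35076 = 45091672/269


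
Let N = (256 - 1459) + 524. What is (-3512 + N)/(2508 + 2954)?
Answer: -4191/5462 ≈ -0.76730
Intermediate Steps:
N = -679 (N = -1203 + 524 = -679)
(-3512 + N)/(2508 + 2954) = (-3512 - 679)/(2508 + 2954) = -4191/5462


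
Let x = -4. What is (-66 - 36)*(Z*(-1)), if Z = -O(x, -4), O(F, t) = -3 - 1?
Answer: 408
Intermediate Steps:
O(F, t) = -4
Z = 4 (Z = -1*(-4) = 4)
(-66 - 36)*(Z*(-1)) = (-66 - 36)*(4*(-1)) = -102*(-4) = 408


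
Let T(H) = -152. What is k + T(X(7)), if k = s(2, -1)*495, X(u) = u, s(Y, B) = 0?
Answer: -152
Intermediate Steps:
k = 0 (k = 0*495 = 0)
k + T(X(7)) = 0 - 152 = -152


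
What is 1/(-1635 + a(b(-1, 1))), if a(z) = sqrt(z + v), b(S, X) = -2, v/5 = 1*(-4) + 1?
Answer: -1635/2673242 - I*sqrt(17)/2673242 ≈ -0.00061162 - 1.5424e-6*I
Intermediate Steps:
v = -15 (v = 5*(1*(-4) + 1) = 5*(-4 + 1) = 5*(-3) = -15)
a(z) = sqrt(-15 + z) (a(z) = sqrt(z - 15) = sqrt(-15 + z))
1/(-1635 + a(b(-1, 1))) = 1/(-1635 + sqrt(-15 - 2)) = 1/(-1635 + sqrt(-17)) = 1/(-1635 + I*sqrt(17))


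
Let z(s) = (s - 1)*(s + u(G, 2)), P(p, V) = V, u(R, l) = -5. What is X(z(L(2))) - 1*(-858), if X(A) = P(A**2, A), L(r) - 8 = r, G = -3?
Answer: 903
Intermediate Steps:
L(r) = 8 + r
z(s) = (-1 + s)*(-5 + s) (z(s) = (s - 1)*(s - 5) = (-1 + s)*(-5 + s))
X(A) = A
X(z(L(2))) - 1*(-858) = (5 + (8 + 2)**2 - 6*(8 + 2)) - 1*(-858) = (5 + 10**2 - 6*10) + 858 = (5 + 100 - 60) + 858 = 45 + 858 = 903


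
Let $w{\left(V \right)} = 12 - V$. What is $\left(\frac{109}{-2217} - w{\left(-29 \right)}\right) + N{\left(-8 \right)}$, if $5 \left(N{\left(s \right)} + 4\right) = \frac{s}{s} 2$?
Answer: $- \frac{494936}{11085} \approx -44.649$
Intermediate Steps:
$N{\left(s \right)} = - \frac{18}{5}$ ($N{\left(s \right)} = -4 + \frac{\frac{s}{s} 2}{5} = -4 + \frac{1 \cdot 2}{5} = -4 + \frac{1}{5} \cdot 2 = -4 + \frac{2}{5} = - \frac{18}{5}$)
$\left(\frac{109}{-2217} - w{\left(-29 \right)}\right) + N{\left(-8 \right)} = \left(\frac{109}{-2217} - \left(12 - -29\right)\right) - \frac{18}{5} = \left(109 \left(- \frac{1}{2217}\right) - \left(12 + 29\right)\right) - \frac{18}{5} = \left(- \frac{109}{2217} - 41\right) - \frac{18}{5} = - \frac{91006}{2217} - \frac{18}{5} = - \frac{494936}{11085}$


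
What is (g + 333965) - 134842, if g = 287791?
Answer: 486914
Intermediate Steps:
(g + 333965) - 134842 = (287791 + 333965) - 134842 = 621756 - 134842 = 486914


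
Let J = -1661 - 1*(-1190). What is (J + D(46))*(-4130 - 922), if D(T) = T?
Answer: 2147100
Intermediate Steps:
J = -471 (J = -1661 + 1190 = -471)
(J + D(46))*(-4130 - 922) = (-471 + 46)*(-4130 - 922) = -425*(-5052) = 2147100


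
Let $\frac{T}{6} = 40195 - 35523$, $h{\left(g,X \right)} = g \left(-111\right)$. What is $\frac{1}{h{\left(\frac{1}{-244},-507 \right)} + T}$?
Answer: $\frac{244}{6839919} \approx 3.5673 \cdot 10^{-5}$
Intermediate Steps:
$h{\left(g,X \right)} = - 111 g$
$T = 28032$ ($T = 6 \left(40195 - 35523\right) = 6 \cdot 4672 = 28032$)
$\frac{1}{h{\left(\frac{1}{-244},-507 \right)} + T} = \frac{1}{- \frac{111}{-244} + 28032} = \frac{1}{\left(-111\right) \left(- \frac{1}{244}\right) + 28032} = \frac{1}{\frac{111}{244} + 28032} = \frac{1}{\frac{6839919}{244}} = \frac{244}{6839919}$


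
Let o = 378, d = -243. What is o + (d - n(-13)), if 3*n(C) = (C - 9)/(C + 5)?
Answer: 1609/12 ≈ 134.08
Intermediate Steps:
n(C) = (-9 + C)/(3*(5 + C)) (n(C) = ((C - 9)/(C + 5))/3 = ((-9 + C)/(5 + C))/3 = (-9 + C)/(3*(5 + C)))
o + (d - n(-13)) = 378 + (-243 - (-9 - 13)/(3*(5 - 13))) = 378 + (-243 - (-22)/(3*(-8))) = 378 + (-243 - (-1)*(-22)/(3*8)) = 378 + (-243 - 1*11/12) = 378 + (-243 - 11/12) = 378 - 2927/12 = 1609/12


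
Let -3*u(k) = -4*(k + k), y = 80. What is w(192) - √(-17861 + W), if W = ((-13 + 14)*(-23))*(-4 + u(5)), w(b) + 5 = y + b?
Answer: 267 - I*√162681/3 ≈ 267.0 - 134.45*I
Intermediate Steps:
u(k) = 8*k/3 (u(k) = -(-4)*(k + k)/3 = -(-4)*2*k/3 = -(-8)*k/3 = 8*k/3)
w(b) = 75 + b (w(b) = -5 + (80 + b) = 75 + b)
W = -644/3 (W = ((-13 + 14)*(-23))*(-4 + (8/3)*5) = (1*(-23))*(-4 + 40/3) = -23*28/3 = -644/3 ≈ -214.67)
w(192) - √(-17861 + W) = (75 + 192) - √(-17861 - 644/3) = 267 - √(-54227/3) = 267 - I*√162681/3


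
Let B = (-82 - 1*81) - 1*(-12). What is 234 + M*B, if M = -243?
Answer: 36927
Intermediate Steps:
B = -151 (B = (-82 - 81) + 12 = -163 + 12 = -151)
234 + M*B = 234 - 243*(-151) = 234 + 36693 = 36927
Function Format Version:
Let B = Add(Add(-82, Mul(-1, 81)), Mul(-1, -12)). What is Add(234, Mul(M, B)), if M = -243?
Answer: 36927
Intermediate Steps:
B = -151 (B = Add(Add(-82, -81), 12) = Add(-163, 12) = -151)
Add(234, Mul(M, B)) = Add(234, Mul(-243, -151)) = Add(234, 36693) = 36927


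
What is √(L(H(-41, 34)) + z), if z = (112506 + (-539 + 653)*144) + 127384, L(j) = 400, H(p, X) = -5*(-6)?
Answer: √256706 ≈ 506.66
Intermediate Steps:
H(p, X) = 30
z = 256306 (z = (112506 + 114*144) + 127384 = (112506 + 16416) + 127384 = 128922 + 127384 = 256306)
√(L(H(-41, 34)) + z) = √(400 + 256306) = √256706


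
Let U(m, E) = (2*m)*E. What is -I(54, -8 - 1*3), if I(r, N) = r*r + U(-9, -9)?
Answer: -3078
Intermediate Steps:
U(m, E) = 2*E*m
I(r, N) = 162 + r**2 (I(r, N) = r*r + 2*(-9)*(-9) = r**2 + 162 = 162 + r**2)
-I(54, -8 - 1*3) = -(162 + 54**2) = -(162 + 2916) = -1*3078 = -3078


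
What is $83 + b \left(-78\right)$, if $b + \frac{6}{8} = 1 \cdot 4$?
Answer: $- \frac{341}{2} \approx -170.5$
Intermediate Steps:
$b = \frac{13}{4}$ ($b = - \frac{3}{4} + 1 \cdot 4 = - \frac{3}{4} + 4 = \frac{13}{4} \approx 3.25$)
$83 + b \left(-78\right) = 83 + \frac{13}{4} \left(-78\right) = 83 - \frac{507}{2} = - \frac{341}{2}$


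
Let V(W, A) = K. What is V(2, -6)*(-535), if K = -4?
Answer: 2140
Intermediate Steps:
V(W, A) = -4
V(2, -6)*(-535) = -4*(-535) = 2140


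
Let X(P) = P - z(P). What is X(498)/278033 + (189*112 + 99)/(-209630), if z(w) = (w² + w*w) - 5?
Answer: -109785640961/58284057790 ≈ -1.8836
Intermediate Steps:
z(w) = -5 + 2*w² (z(w) = (w² + w²) - 5 = 2*w² - 5 = -5 + 2*w²)
X(P) = 5 + P - 2*P² (X(P) = P - (-5 + 2*P²) = P + (5 - 2*P²) = 5 + P - 2*P²)
X(498)/278033 + (189*112 + 99)/(-209630) = (5 + 498 - 2*498²)/278033 + (189*112 + 99)/(-209630) = (5 + 498 - 2*248004)*(1/278033) + (21168 + 99)*(-1/209630) = (5 + 498 - 496008)*(1/278033) + 21267*(-1/209630) = -495505*1/278033 - 21267/209630 = -495505/278033 - 21267/209630 = -109785640961/58284057790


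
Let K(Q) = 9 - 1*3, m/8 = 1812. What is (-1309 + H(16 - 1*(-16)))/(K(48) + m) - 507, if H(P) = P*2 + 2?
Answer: -7353757/14502 ≈ -507.09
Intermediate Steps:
m = 14496 (m = 8*1812 = 14496)
H(P) = 2 + 2*P (H(P) = 2*P + 2 = 2 + 2*P)
K(Q) = 6 (K(Q) = 9 - 3 = 6)
(-1309 + H(16 - 1*(-16)))/(K(48) + m) - 507 = (-1309 + (2 + 2*(16 - 1*(-16))))/(6 + 14496) - 507 = (-1309 + (2 + 2*(16 + 16)))/14502 - 507 = (-1309 + (2 + 2*32))*(1/14502) - 507 = (-1309 + (2 + 64))*(1/14502) - 507 = (-1309 + 66)*(1/14502) - 507 = -1243*1/14502 - 507 = -1243/14502 - 507 = -7353757/14502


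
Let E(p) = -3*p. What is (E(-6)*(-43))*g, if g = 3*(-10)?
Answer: 23220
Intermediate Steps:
g = -30
(E(-6)*(-43))*g = (-3*(-6)*(-43))*(-30) = (18*(-43))*(-30) = -774*(-30) = 23220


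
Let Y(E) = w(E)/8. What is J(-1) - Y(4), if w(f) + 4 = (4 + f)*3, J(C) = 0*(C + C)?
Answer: -5/2 ≈ -2.5000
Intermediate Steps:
J(C) = 0 (J(C) = 0*(2*C) = 0)
w(f) = 8 + 3*f (w(f) = -4 + (4 + f)*3 = -4 + (12 + 3*f) = 8 + 3*f)
Y(E) = 1 + 3*E/8 (Y(E) = (8 + 3*E)/8 = (8 + 3*E)*(1/8) = 1 + 3*E/8)
J(-1) - Y(4) = 0 - (1 + (3/8)*4) = 0 - (1 + 3/2) = 0 - 1*5/2 = 0 - 5/2 = -5/2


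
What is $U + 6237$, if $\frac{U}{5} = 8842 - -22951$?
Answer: $165202$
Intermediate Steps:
$U = 158965$ ($U = 5 \left(8842 - -22951\right) = 5 \left(8842 + 22951\right) = 5 \cdot 31793 = 158965$)
$U + 6237 = 158965 + 6237 = 165202$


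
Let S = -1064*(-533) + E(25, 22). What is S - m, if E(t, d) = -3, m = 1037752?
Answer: -470643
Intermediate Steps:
S = 567109 (S = -1064*(-533) - 3 = 567112 - 3 = 567109)
S - m = 567109 - 1*1037752 = 567109 - 1037752 = -470643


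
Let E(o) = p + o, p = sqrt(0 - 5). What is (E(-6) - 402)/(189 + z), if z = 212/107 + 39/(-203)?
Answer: -2215542/1036033 + 21721*I*sqrt(5)/4144132 ≈ -2.1385 + 0.01172*I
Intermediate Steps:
p = I*sqrt(5) (p = sqrt(-5) = I*sqrt(5) ≈ 2.2361*I)
E(o) = o + I*sqrt(5) (E(o) = I*sqrt(5) + o = o + I*sqrt(5))
z = 38863/21721 (z = 212*(1/107) + 39*(-1/203) = 212/107 - 39/203 = 38863/21721 ≈ 1.7892)
(E(-6) - 402)/(189 + z) = ((-6 + I*sqrt(5)) - 402)/(189 + 38863/21721) = (-408 + I*sqrt(5))/(4144132/21721) = (-408 + I*sqrt(5))*(21721/4144132) = -2215542/1036033 + 21721*I*sqrt(5)/4144132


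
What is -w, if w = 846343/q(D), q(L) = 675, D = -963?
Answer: -846343/675 ≈ -1253.8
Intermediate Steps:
w = 846343/675 ≈ 1253.8
-w = -1*846343/675 = -846343/675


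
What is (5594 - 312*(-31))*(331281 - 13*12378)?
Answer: 2600822622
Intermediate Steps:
(5594 - 312*(-31))*(331281 - 13*12378) = (5594 + 9672)*(331281 - 160914) = 15266*170367 = 2600822622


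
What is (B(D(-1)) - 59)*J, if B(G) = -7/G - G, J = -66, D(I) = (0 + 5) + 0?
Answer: 21582/5 ≈ 4316.4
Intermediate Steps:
D(I) = 5 (D(I) = 5 + 0 = 5)
B(G) = -G - 7/G
(B(D(-1)) - 59)*J = ((-1*5 - 7/5) - 59)*(-66) = ((-5 - 7*⅕) - 59)*(-66) = ((-5 - 7/5) - 59)*(-66) = (-32/5 - 59)*(-66) = -327/5*(-66) = 21582/5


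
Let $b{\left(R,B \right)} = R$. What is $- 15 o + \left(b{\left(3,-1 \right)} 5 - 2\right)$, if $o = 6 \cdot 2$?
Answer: $-167$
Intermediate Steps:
$o = 12$
$- 15 o + \left(b{\left(3,-1 \right)} 5 - 2\right) = \left(-15\right) 12 + \left(3 \cdot 5 - 2\right) = -180 + \left(15 - 2\right) = -180 + 13 = -167$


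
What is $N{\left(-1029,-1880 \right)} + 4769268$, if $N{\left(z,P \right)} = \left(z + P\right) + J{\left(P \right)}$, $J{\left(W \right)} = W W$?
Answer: $8300759$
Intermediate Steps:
$J{\left(W \right)} = W^{2}$
$N{\left(z,P \right)} = P + z + P^{2}$ ($N{\left(z,P \right)} = \left(z + P\right) + P^{2} = \left(P + z\right) + P^{2} = P + z + P^{2}$)
$N{\left(-1029,-1880 \right)} + 4769268 = \left(-1880 - 1029 + \left(-1880\right)^{2}\right) + 4769268 = \left(-1880 - 1029 + 3534400\right) + 4769268 = 3531491 + 4769268 = 8300759$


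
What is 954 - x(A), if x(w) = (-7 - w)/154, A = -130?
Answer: 146793/154 ≈ 953.20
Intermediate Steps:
x(w) = -1/22 - w/154 (x(w) = (-7 - w)*(1/154) = -1/22 - w/154)
954 - x(A) = 954 - (-1/22 - 1/154*(-130)) = 954 - (-1/22 + 65/77) = 954 - 1*123/154 = 954 - 123/154 = 146793/154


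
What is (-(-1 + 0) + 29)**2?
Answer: 900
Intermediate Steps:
(-(-1 + 0) + 29)**2 = (-1*(-1) + 29)**2 = (1 + 29)**2 = 30**2 = 900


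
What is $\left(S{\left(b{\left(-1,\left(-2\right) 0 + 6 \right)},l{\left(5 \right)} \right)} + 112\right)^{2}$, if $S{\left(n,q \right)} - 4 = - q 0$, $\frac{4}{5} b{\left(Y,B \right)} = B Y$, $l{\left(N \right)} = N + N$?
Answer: $13456$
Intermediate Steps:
$l{\left(N \right)} = 2 N$
$b{\left(Y,B \right)} = \frac{5 B Y}{4}$
$S{\left(n,q \right)} = 4$ ($S{\left(n,q \right)} = 4 + - q 0 = 4 + 0 = 4$)
$\left(S{\left(b{\left(-1,\left(-2\right) 0 + 6 \right)},l{\left(5 \right)} \right)} + 112\right)^{2} = \left(4 + 112\right)^{2} = 116^{2} = 13456$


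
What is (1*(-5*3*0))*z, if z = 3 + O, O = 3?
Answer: 0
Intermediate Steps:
z = 6 (z = 3 + 3 = 6)
(1*(-5*3*0))*z = (1*(-5*3*0))*6 = (1*(-15*0))*6 = (1*0)*6 = 0*6 = 0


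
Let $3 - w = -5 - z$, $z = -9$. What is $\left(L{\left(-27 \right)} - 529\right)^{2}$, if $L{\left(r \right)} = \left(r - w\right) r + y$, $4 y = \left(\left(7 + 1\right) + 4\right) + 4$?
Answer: $31329$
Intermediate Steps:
$w = -1$ ($w = 3 - \left(-5 - -9\right) = 3 - \left(-5 + 9\right) = 3 - 4 = -1$)
$y = 4$ ($y = \frac{\left(\left(7 + 1\right) + 4\right) + 4}{4} = \frac{\left(8 + 4\right) + 4}{4} = \frac{12 + 4}{4} = \frac{1}{4} \cdot 16 = 4$)
$L{\left(r \right)} = 4 + r \left(1 + r\right)$ ($L{\left(r \right)} = \left(r - -1\right) r + 4 = \left(r + 1\right) r + 4 = \left(1 + r\right) r + 4 = r \left(1 + r\right) + 4 = 4 + r \left(1 + r\right)$)
$\left(L{\left(-27 \right)} - 529\right)^{2} = \left(\left(4 - 27 + \left(-27\right)^{2}\right) - 529\right)^{2} = \left(\left(4 - 27 + 729\right) - 529\right)^{2} = \left(706 - 529\right)^{2} = 177^{2} = 31329$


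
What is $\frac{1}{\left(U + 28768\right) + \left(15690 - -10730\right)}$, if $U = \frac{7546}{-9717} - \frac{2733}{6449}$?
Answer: $\frac{62664933}{3458277101689} \approx 1.812 \cdot 10^{-5}$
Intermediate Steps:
$U = - \frac{75220715}{62664933}$ ($U = 7546 \left(- \frac{1}{9717}\right) - \frac{2733}{6449} = - \frac{7546}{9717} - \frac{2733}{6449} = - \frac{75220715}{62664933} \approx -1.2004$)
$\frac{1}{\left(U + 28768\right) + \left(15690 - -10730\right)} = \frac{1}{\left(- \frac{75220715}{62664933} + 28768\right) + \left(15690 - -10730\right)} = \frac{1}{\frac{1802669571829}{62664933} + \left(15690 + 10730\right)} = \frac{1}{\frac{1802669571829}{62664933} + 26420} = \frac{1}{\frac{3458277101689}{62664933}} = \frac{62664933}{3458277101689}$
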